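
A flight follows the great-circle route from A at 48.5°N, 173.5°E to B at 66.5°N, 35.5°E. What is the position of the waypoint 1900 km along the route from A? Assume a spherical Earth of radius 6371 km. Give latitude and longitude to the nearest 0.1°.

The haversine formula gives a central angle δ ≈ 1.058 rad (60.6°) between the endpoints. The total great-circle distance is δ·R ≈ 1.058 × 6371 ≈ 6741 km, so the target fraction is f = 1900/6741 ≈ 0.282.
Interpolate at f ≈ 0.282 with slerp weights a = sin((1−f)δ)/sin δ ≈ 0.790, b = sin(fδ)/sin δ ≈ 0.337.
p = a·p₁ + b·p₂ ≈ (-0.411, 0.137, 0.901); φ = arcsin(p_z) ≈ 64.32°, λ = atan2(p_y, p_x) ≈ 161.52°.

≈ 64.3°N, 161.5°E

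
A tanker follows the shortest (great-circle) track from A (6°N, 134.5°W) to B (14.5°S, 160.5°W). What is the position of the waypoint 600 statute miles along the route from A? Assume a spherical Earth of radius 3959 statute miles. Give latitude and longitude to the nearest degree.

Write both endpoints as unit vectors p₁, p₂ with components (cos φ cos λ, cos φ sin λ, sin φ).
The central angle between the endpoints is δ = arccos(p₁·p₂) ≈ 0.575 rad (32.9°). The total great-circle distance is δ·R ≈ 0.575 × 3959 ≈ 2276 mi, so the target fraction is f = 600/2276 ≈ 0.264.
Interpolate at f ≈ 0.264 with slerp weights a = sin((1−f)δ)/sin δ ≈ 0.756, b = sin(fδ)/sin δ ≈ 0.278.
p = a·p₁ + b·p₂ ≈ (-0.780, -0.626, 0.009); φ = arcsin(p_z) ≈ 0.54°, λ = atan2(p_y, p_x) ≈ -141.27°.

≈ (1°N, 141°W)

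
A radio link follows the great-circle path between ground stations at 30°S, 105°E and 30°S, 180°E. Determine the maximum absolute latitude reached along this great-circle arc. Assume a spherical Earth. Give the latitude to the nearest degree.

The great circle lies in the plane with unit normal n̂ = (p₁ × p₂)/|p₁ × p₂|.
Here n̂_z ≈ +0.809; the vertex latitude is φ_max = arccos|n̂_z| ≈ 36.0°.
Check via Clairaut: cos φ_max = |cos φ₁| · sin C = cos(30.0°)·sin(111.0°) ≈ 0.809, again giving ≈ 36.0°.

≈ 36°S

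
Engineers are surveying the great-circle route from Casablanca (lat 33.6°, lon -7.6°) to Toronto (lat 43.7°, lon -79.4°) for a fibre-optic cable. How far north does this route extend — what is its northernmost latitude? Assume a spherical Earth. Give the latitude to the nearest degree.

≈ 46°

The great circle lies in the plane with unit normal n̂ = (p₁ × p₂)/|p₁ × p₂|.
Here n̂_z ≈ -0.696; the vertex latitude is φ_max = arccos|n̂_z| ≈ 45.9°.
Check via Clairaut: cos φ_max = |cos φ₁| · sin C = cos(33.6°)·sin(56.7°) ≈ 0.696, again giving ≈ 45.9°.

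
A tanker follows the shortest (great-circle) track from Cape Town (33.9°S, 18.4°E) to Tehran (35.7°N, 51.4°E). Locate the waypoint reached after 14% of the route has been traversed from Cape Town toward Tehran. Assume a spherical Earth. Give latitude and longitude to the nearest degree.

≈ (24°S, 24°E)

Write both endpoints as unit vectors p₁, p₂ with components (cos φ cos λ, cos φ sin λ, sin φ).
The central angle between the endpoints is δ = arccos(p₁·p₂) ≈ 1.329 rad (76.1°).
Interpolate at f = 0.14 with slerp weights a = sin((1−f)δ)/sin δ ≈ 0.937, b = sin(fδ)/sin δ ≈ 0.190.
p = a·p₁ + b·p₂ ≈ (0.835, 0.366, -0.411); φ = arcsin(p_z) ≈ -24.30°, λ = atan2(p_y, p_x) ≈ 23.70°.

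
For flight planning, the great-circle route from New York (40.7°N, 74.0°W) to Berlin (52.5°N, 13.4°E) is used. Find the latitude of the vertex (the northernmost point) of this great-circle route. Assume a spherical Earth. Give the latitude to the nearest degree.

The great circle lies in the plane with unit normal n̂ = (p₁ × p₂)/|p₁ × p₂|.
Here n̂_z ≈ +0.547; the vertex latitude is φ_max = arccos|n̂_z| ≈ 56.8°.

≈ 57°N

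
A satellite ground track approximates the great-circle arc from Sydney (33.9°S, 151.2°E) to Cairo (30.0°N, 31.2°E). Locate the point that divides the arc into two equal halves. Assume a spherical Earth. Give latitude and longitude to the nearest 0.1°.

≈ (3.9°S, 89.1°E)

Convert each endpoint to a unit vector on the sphere (x = cos φ cos λ, y = cos φ sin λ, z = sin φ).
The central angle between the endpoints is δ = arccos(p₁·p₂) ≈ 2.263 rad (129.7°).
Interpolate at f = 1/2 with slerp weights a = sin((1−f)δ)/sin δ ≈ 1.176, b = sin(fδ)/sin δ ≈ 1.176.
p = a·p₁ + b·p₂ ≈ (0.016, 0.998, -0.068); φ = arcsin(p_z) ≈ -3.89°, λ = atan2(p_y, p_x) ≈ 89.09°.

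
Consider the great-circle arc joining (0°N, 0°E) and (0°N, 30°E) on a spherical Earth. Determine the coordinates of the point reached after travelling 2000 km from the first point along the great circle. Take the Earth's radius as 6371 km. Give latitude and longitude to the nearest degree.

Write both endpoints as unit vectors p₁, p₂ with components (cos φ cos λ, cos φ sin λ, sin φ).
The central angle between the endpoints is δ = arccos(p₁·p₂) ≈ 0.524 rad (30.0°). The total great-circle distance is δ·R ≈ 0.524 × 6371 ≈ 3336 km, so the target fraction is f = 2000/3336 ≈ 0.600.
Interpolate at f ≈ 0.600 with slerp weights a = sin((1−f)δ)/sin δ ≈ 0.416, b = sin(fδ)/sin δ ≈ 0.618.
p = a·p₁ + b·p₂ ≈ (0.951, 0.309, 0.000); φ = arcsin(p_z) ≈ 0.00°, λ = atan2(p_y, p_x) ≈ 17.99°.

≈ (0°N, 18°E)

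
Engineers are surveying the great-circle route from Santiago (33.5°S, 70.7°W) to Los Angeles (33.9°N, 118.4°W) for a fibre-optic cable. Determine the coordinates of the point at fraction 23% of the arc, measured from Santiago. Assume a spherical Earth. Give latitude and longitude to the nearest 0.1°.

Write both endpoints as unit vectors p₁, p₂ with components (cos φ cos λ, cos φ sin λ, sin φ).
The central angle between the endpoints is δ = arccos(p₁·p₂) ≈ 1.412 rad (80.9°).
Interpolate at f = 0.23 with slerp weights a = sin((1−f)δ)/sin δ ≈ 0.897, b = sin(fδ)/sin δ ≈ 0.323.
p = a·p₁ + b·p₂ ≈ (0.120, -0.942, -0.315); φ = arcsin(p_z) ≈ -18.34°, λ = atan2(p_y, p_x) ≈ -82.76°.

≈ 18.3°S, 82.8°W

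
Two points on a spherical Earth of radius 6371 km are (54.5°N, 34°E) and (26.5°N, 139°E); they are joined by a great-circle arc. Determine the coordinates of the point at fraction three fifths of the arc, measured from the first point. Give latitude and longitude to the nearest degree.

The haversine formula gives a central angle δ ≈ 1.340 rad (76.8°) between the endpoints.
Interpolate at f = 3/5 with slerp weights a = sin((1−f)δ)/sin δ ≈ 0.525, b = sin(fδ)/sin δ ≈ 0.740.
p = a·p₁ + b·p₂ ≈ (-0.247, 0.605, 0.757); φ = arcsin(p_z) ≈ 49.22°, λ = atan2(p_y, p_x) ≈ 112.23°.

≈ (49°N, 112°E)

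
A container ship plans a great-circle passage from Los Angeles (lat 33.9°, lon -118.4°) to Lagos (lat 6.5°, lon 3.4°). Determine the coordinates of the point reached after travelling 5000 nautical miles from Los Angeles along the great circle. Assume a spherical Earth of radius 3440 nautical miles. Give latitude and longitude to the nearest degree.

≈ lat 24°, lon -20°

Write both endpoints as unit vectors p₁, p₂ with components (cos φ cos λ, cos φ sin λ, sin φ).
The central angle between the endpoints is δ = arccos(p₁·p₂) ≈ 1.951 rad (111.8°). The total great-circle distance is δ·R ≈ 1.951 × 3440 ≈ 6713 nmi, so the target fraction is f = 5000/6713 ≈ 0.745.
Interpolate at f ≈ 0.745 with slerp weights a = sin((1−f)δ)/sin δ ≈ 0.514, b = sin(fδ)/sin δ ≈ 1.070.
p = a·p₁ + b·p₂ ≈ (0.858, -0.312, 0.408); φ = arcsin(p_z) ≈ 24.08°, λ = atan2(p_y, p_x) ≈ -20.02°.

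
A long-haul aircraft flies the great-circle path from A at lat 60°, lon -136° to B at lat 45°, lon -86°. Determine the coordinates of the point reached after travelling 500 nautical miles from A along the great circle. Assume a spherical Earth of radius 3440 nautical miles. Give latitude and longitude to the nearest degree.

≈ lat 58°, lon -120°

From cos δ = sin φ₁ sin φ₂ + cos φ₁ cos φ₂ cos Δλ, the central angle is δ ≈ 0.574 rad (32.9°). The total great-circle distance is δ·R ≈ 0.574 × 3440 ≈ 1975 nmi, so the target fraction is f = 500/1975 ≈ 0.253.
Interpolate at f ≈ 0.253 with slerp weights a = sin((1−f)δ)/sin δ ≈ 0.766, b = sin(fδ)/sin δ ≈ 0.267.
p = a·p₁ + b·p₂ ≈ (-0.262, -0.454, 0.852); φ = arcsin(p_z) ≈ 58.38°, λ = atan2(p_y, p_x) ≈ -120.01°.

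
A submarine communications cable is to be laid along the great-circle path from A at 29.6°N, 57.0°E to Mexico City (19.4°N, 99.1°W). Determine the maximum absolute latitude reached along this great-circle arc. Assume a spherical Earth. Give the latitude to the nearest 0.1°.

≈ 65.8°N

The great circle lies in the plane with unit normal n̂ = (p₁ × p₂)/|p₁ × p₂|.
Here n̂_z ≈ -0.410; the vertex latitude is φ_max = arccos|n̂_z| ≈ 65.8°.
Check via Clairaut: cos φ_max = |cos φ₁| · sin C = cos(29.6°)·sin(28.1°) ≈ 0.410, again giving ≈ 65.8°.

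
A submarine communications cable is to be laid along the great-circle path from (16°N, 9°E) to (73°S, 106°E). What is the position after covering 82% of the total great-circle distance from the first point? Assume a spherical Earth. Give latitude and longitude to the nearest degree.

≈ (65°S, 55°E)

Write both endpoints as unit vectors p₁, p₂ with components (cos φ cos λ, cos φ sin λ, sin φ).
The central angle between the endpoints is δ = arccos(p₁·p₂) ≈ 1.873 rad (107.3°).
Interpolate at f = 0.82 with slerp weights a = sin((1−f)δ)/sin δ ≈ 0.347, b = sin(fδ)/sin δ ≈ 1.047.
p = a·p₁ + b·p₂ ≈ (0.245, 0.346, -0.906); φ = arcsin(p_z) ≈ -64.91°, λ = atan2(p_y, p_x) ≈ 54.76°.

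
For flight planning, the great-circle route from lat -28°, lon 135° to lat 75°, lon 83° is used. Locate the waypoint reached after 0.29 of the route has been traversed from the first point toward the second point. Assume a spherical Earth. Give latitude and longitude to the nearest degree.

Write both endpoints as unit vectors p₁, p₂ with components (cos φ cos λ, cos φ sin λ, sin φ).
The central angle between the endpoints is δ = arccos(p₁·p₂) ≈ 1.889 rad (108.2°).
Interpolate at f = 0.29 with slerp weights a = sin((1−f)δ)/sin δ ≈ 1.025, b = sin(fδ)/sin δ ≈ 0.548.
p = a·p₁ + b·p₂ ≈ (-0.623, 0.781, 0.048); φ = arcsin(p_z) ≈ 2.77°, λ = atan2(p_y, p_x) ≈ 128.57°.

≈ lat 3°, lon 129°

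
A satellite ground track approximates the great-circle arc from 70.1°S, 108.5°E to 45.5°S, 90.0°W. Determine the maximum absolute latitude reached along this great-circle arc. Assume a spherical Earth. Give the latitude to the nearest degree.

The great circle lies in the plane with unit normal n̂ = (p₁ × p₂)/|p₁ × p₂|.
Here n̂_z ≈ +0.085; the vertex latitude is φ_max = arccos|n̂_z| ≈ 85.2°.
Check via Clairaut: cos φ_max = |cos φ₁| · sin C = cos(70.1°)·sin(165.6°) ≈ 0.085, again giving ≈ 85.2°.

≈ 85°S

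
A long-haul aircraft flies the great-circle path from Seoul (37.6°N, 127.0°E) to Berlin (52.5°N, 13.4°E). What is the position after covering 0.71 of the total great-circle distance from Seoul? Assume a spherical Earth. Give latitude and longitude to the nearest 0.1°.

≈ (62.0°N, 49.2°E)

The haversine formula gives a central angle δ ≈ 1.276 rad (73.1°) between the endpoints.
Interpolate at f = 0.71 with slerp weights a = sin((1−f)δ)/sin δ ≈ 0.378, b = sin(fδ)/sin δ ≈ 0.822.
p = a·p₁ + b·p₂ ≈ (0.307, 0.355, 0.883); φ = arcsin(p_z) ≈ 62.01°, λ = atan2(p_y, p_x) ≈ 49.17°.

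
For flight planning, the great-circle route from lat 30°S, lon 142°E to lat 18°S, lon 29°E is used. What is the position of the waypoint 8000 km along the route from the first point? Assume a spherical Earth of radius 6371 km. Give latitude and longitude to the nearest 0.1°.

≈ lat 32.3°S, lon 55.4°E

Convert each endpoint to a unit vector on the sphere (x = cos φ cos λ, y = cos φ sin λ, z = sin φ).
The central angle between the endpoints is δ = arccos(p₁·p₂) ≈ 1.739 rad (99.6°). The total great-circle distance is δ·R ≈ 1.739 × 6371 ≈ 11079 km, so the target fraction is f = 8000/11079 ≈ 0.722.
Interpolate at f ≈ 0.722 with slerp weights a = sin((1−f)δ)/sin δ ≈ 0.471, b = sin(fδ)/sin δ ≈ 0.964.
p = a·p₁ + b·p₂ ≈ (0.481, 0.696, -0.534); φ = arcsin(p_z) ≈ -32.25°, λ = atan2(p_y, p_x) ≈ 55.37°.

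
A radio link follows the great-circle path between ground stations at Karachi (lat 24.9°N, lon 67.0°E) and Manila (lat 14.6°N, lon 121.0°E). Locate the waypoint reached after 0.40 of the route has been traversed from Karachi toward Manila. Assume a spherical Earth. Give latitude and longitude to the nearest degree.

≈ lat 23°N, lon 89°E

Convert each endpoint to a unit vector on the sphere (x = cos φ cos λ, y = cos φ sin λ, z = sin φ).
The central angle between the endpoints is δ = arccos(p₁·p₂) ≈ 0.899 rad (51.5°).
Interpolate at f = 0.40 with slerp weights a = sin((1−f)δ)/sin δ ≈ 0.656, b = sin(fδ)/sin δ ≈ 0.450.
p = a·p₁ + b·p₂ ≈ (0.008, 0.921, 0.390); φ = arcsin(p_z) ≈ 22.93°, λ = atan2(p_y, p_x) ≈ 89.47°.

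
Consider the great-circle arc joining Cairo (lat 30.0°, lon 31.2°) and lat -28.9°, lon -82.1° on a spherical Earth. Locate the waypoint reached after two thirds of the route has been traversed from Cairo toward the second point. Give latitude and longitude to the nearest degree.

Write both endpoints as unit vectors p₁, p₂ with components (cos φ cos λ, cos φ sin λ, sin φ).
The central angle between the endpoints is δ = arccos(p₁·p₂) ≈ 2.143 rad (122.8°).
Interpolate at f = 2/3 with slerp weights a = sin((1−f)δ)/sin δ ≈ 0.779, b = sin(fδ)/sin δ ≈ 1.178.
p = a·p₁ + b·p₂ ≈ (0.719, -0.671, -0.179); φ = arcsin(p_z) ≈ -10.34°, λ = atan2(p_y, p_x) ≈ -43.04°.

≈ lat -10°, lon -43°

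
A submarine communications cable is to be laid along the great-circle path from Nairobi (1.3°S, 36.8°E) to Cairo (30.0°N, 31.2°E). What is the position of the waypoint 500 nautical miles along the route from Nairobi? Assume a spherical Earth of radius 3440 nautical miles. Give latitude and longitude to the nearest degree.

≈ (7°N, 35°E)

Write both endpoints as unit vectors p₁, p₂ with components (cos φ cos λ, cos φ sin λ, sin φ).
The central angle between the endpoints is δ = arccos(p₁·p₂) ≈ 0.554 rad (31.8°). The total great-circle distance is δ·R ≈ 0.554 × 3440 ≈ 1906 nmi, so the target fraction is f = 500/1906 ≈ 0.262.
Interpolate at f ≈ 0.262 with slerp weights a = sin((1−f)δ)/sin δ ≈ 0.755, b = sin(fδ)/sin δ ≈ 0.275.
p = a·p₁ + b·p₂ ≈ (0.809, 0.576, 0.120); φ = arcsin(p_z) ≈ 6.92°, λ = atan2(p_y, p_x) ≈ 35.46°.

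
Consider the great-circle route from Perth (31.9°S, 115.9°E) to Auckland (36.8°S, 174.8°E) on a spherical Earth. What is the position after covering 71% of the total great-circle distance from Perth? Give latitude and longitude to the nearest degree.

≈ (39°S, 157°E)

From cos δ = sin φ₁ sin φ₂ + cos φ₁ cos φ₂ cos Δλ, the central angle is δ ≈ 0.840 rad (48.1°).
Interpolate at f = 0.71 with slerp weights a = sin((1−f)δ)/sin δ ≈ 0.324, b = sin(fδ)/sin δ ≈ 0.754.
p = a·p₁ + b·p₂ ≈ (-0.722, 0.302, -0.623); φ = arcsin(p_z) ≈ -38.53°, λ = atan2(p_y, p_x) ≈ 157.28°.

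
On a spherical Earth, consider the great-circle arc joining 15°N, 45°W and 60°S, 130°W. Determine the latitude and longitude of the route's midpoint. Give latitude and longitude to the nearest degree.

≈ 28°S, 71°W

Write both endpoints as unit vectors p₁, p₂ with components (cos φ cos λ, cos φ sin λ, sin φ).
The central angle between the endpoints is δ = arccos(p₁·p₂) ≈ 1.754 rad (100.5°).
Interpolate at f = 1/2 with slerp weights a = sin((1−f)δ)/sin δ ≈ 0.782, b = sin(fδ)/sin δ ≈ 0.782.
p = a·p₁ + b·p₂ ≈ (0.283, -0.833, -0.475); φ = arcsin(p_z) ≈ -28.34°, λ = atan2(p_y, p_x) ≈ -71.26°.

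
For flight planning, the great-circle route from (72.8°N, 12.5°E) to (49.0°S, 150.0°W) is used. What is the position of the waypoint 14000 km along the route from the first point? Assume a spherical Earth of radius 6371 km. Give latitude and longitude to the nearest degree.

≈ (20°S, 144°W)

Convert each endpoint to a unit vector on the sphere (x = cos φ cos λ, y = cos φ sin λ, z = sin φ).
The central angle between the endpoints is δ = arccos(p₁·p₂) ≈ 2.704 rad (155.0°). The total great-circle distance is δ·R ≈ 2.704 × 6371 ≈ 17230 km, so the target fraction is f = 14000/17230 ≈ 0.813.
Interpolate at f ≈ 0.813 with slerp weights a = sin((1−f)δ)/sin δ ≈ 1.147, b = sin(fδ)/sin δ ≈ 1.913.
p = a·p₁ + b·p₂ ≈ (-0.756, -0.554, -0.348); φ = arcsin(p_z) ≈ -20.38°, λ = atan2(p_y, p_x) ≈ -143.75°.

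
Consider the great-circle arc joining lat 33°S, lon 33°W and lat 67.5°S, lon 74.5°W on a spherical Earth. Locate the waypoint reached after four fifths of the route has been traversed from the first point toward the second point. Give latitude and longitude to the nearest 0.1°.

≈ lat 62.0°S, lon 59.5°W

From cos δ = sin φ₁ sin φ₂ + cos φ₁ cos φ₂ cos Δλ, the central angle is δ ≈ 0.732 rad (42.0°).
Interpolate at f = 4/5 with slerp weights a = sin((1−f)δ)/sin δ ≈ 0.218, b = sin(fδ)/sin δ ≈ 0.827.
p = a·p₁ + b·p₂ ≈ (0.238, -0.405, -0.883); φ = arcsin(p_z) ≈ -62.00°, λ = atan2(p_y, p_x) ≈ -59.53°.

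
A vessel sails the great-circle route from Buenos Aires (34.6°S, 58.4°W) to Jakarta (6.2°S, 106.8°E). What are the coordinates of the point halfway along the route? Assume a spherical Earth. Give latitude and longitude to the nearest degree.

≈ 67°S, 60°E

From cos δ = sin φ₁ sin φ₂ + cos φ₁ cos φ₂ cos Δλ, the central angle is δ ≈ 2.389 rad (136.9°).
Interpolate at f = 1/2 with slerp weights a = sin((1−f)δ)/sin δ ≈ 1.360, b = sin(fδ)/sin δ ≈ 1.360.
p = a·p₁ + b·p₂ ≈ (0.196, 0.341, -0.919); φ = arcsin(p_z) ≈ -66.84°, λ = atan2(p_y, p_x) ≈ 60.13°.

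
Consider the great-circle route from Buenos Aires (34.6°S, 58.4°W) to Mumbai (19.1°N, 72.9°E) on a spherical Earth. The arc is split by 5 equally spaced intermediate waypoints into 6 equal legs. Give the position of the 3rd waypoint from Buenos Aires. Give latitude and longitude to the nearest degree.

≈ (18°S, 16°E)

The haversine formula gives a central angle δ ≈ 2.345 rad (134.4°) between the endpoints.
Interpolate at f = 3/6 with slerp weights a = sin((1−f)δ)/sin δ ≈ 1.289, b = sin(fδ)/sin δ ≈ 1.289.
p = a·p₁ + b·p₂ ≈ (0.914, 0.261, -0.310); φ = arcsin(p_z) ≈ -18.07°, λ = atan2(p_y, p_x) ≈ 15.91°.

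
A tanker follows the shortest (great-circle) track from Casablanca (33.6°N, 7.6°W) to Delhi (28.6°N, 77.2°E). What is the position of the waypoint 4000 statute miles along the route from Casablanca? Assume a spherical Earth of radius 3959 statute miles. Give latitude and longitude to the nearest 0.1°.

The haversine formula gives a central angle δ ≈ 1.233 rad (70.7°) between the endpoints. The total great-circle distance is δ·R ≈ 1.233 × 3959 ≈ 4882 mi, so the target fraction is f = 4000/4882 ≈ 0.819.
Interpolate at f ≈ 0.819 with slerp weights a = sin((1−f)δ)/sin δ ≈ 0.234, b = sin(fδ)/sin δ ≈ 0.898.
p = a·p₁ + b·p₂ ≈ (0.368, 0.743, 0.559); φ = arcsin(p_z) ≈ 34.01°, λ = atan2(p_y, p_x) ≈ 63.64°.

≈ (34.0°N, 63.6°E)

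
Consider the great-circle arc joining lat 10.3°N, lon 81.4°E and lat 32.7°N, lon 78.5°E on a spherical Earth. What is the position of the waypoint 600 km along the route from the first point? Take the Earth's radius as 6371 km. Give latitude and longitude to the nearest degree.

Convert each endpoint to a unit vector on the sphere (x = cos φ cos λ, y = cos φ sin λ, z = sin φ).
The central angle between the endpoints is δ = arccos(p₁·p₂) ≈ 0.394 rad (22.6°). The total great-circle distance is δ·R ≈ 0.394 × 6371 ≈ 2508 km, so the target fraction is f = 600/2508 ≈ 0.239.
Interpolate at f ≈ 0.239 with slerp weights a = sin((1−f)δ)/sin δ ≈ 0.769, b = sin(fδ)/sin δ ≈ 0.245.
p = a·p₁ + b·p₂ ≈ (0.154, 0.950, 0.270); φ = arcsin(p_z) ≈ 15.66°, λ = atan2(p_y, p_x) ≈ 80.78°.

≈ lat 16°N, lon 81°E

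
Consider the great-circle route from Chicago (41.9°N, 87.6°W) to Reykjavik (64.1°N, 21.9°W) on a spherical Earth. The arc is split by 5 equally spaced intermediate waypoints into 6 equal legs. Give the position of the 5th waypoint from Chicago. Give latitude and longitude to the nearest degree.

Convert each endpoint to a unit vector on the sphere (x = cos φ cos λ, y = cos φ sin λ, z = sin φ).
The central angle between the endpoints is δ = arccos(p₁·p₂) ≈ 0.746 rad (42.7°).
Interpolate at f = 5/6 with slerp weights a = sin((1−f)δ)/sin δ ≈ 0.183, b = sin(fδ)/sin δ ≈ 0.858.
p = a·p₁ + b·p₂ ≈ (0.353, -0.276, 0.894); φ = arcsin(p_z) ≈ 63.37°, λ = atan2(p_y, p_x) ≈ -37.95°.

≈ (63°N, 38°W)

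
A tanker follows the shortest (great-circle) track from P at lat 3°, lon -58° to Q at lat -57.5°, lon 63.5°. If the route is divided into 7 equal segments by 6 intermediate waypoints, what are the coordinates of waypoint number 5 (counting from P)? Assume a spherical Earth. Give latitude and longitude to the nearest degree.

≈ lat -57°, lon 4°

Write both endpoints as unit vectors p₁, p₂ with components (cos φ cos λ, cos φ sin λ, sin φ).
The central angle between the endpoints is δ = arccos(p₁·p₂) ≈ 1.901 rad (108.9°).
Interpolate at f = 5/7 with slerp weights a = sin((1−f)δ)/sin δ ≈ 0.546, b = sin(fδ)/sin δ ≈ 1.033.
p = a·p₁ + b·p₂ ≈ (0.537, 0.034, -0.843); φ = arcsin(p_z) ≈ -57.45°, λ = atan2(p_y, p_x) ≈ 3.63°.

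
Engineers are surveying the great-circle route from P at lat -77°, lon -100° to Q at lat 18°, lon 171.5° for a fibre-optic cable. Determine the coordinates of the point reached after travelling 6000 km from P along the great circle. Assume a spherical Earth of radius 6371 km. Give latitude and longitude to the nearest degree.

From cos δ = sin φ₁ sin φ₂ + cos φ₁ cos φ₂ cos Δλ, the central angle is δ ≈ 1.871 rad (107.2°). The total great-circle distance is δ·R ≈ 1.871 × 6371 ≈ 11919 km, so the target fraction is f = 6000/11919 ≈ 0.503.
Interpolate at f ≈ 0.503 with slerp weights a = sin((1−f)δ)/sin δ ≈ 0.838, b = sin(fδ)/sin δ ≈ 0.846.
p = a·p₁ + b·p₂ ≈ (-0.829, -0.067, -0.555); φ = arcsin(p_z) ≈ -33.74°, λ = atan2(p_y, p_x) ≈ -175.39°.

≈ lat -34°, lon -175°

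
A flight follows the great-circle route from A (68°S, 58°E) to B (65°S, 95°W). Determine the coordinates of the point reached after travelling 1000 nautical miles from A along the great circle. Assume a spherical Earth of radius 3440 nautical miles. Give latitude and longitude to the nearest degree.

≈ (83°S, 21°E)

From cos δ = sin φ₁ sin φ₂ + cos φ₁ cos φ₂ cos Δλ, the central angle is δ ≈ 0.796 rad (45.6°). The total great-circle distance is δ·R ≈ 0.796 × 3440 ≈ 2740 nmi, so the target fraction is f = 1000/2740 ≈ 0.365.
Interpolate at f ≈ 0.365 with slerp weights a = sin((1−f)δ)/sin δ ≈ 0.678, b = sin(fδ)/sin δ ≈ 0.401.
p = a·p₁ + b·p₂ ≈ (0.120, 0.046, -0.992); φ = arcsin(p_z) ≈ -82.62°, λ = atan2(p_y, p_x) ≈ 21.22°.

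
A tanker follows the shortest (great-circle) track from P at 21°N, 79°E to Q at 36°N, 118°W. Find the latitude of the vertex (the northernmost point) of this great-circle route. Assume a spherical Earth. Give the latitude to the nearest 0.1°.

The great circle lies in the plane with unit normal n̂ = (p₁ × p₂)/|p₁ × p₂|.
Here n̂_z ≈ +0.257; the vertex latitude is φ_max = arccos|n̂_z| ≈ 75.1°.
Check via Clairaut: cos φ_max = |cos φ₁| · sin C = cos(21.0°)·sin(16.0°) ≈ 0.257, again giving ≈ 75.1°.

≈ 75.1°N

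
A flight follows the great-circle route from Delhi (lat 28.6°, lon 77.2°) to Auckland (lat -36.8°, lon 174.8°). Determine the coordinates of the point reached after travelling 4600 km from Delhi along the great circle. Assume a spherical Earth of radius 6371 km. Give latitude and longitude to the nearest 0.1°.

Write both endpoints as unit vectors p₁, p₂ with components (cos φ cos λ, cos φ sin λ, sin φ).
The central angle between the endpoints is δ = arccos(p₁·p₂) ≈ 1.960 rad (112.3°). The total great-circle distance is δ·R ≈ 1.960 × 6371 ≈ 12489 km, so the target fraction is f = 4600/12489 ≈ 0.368.
Interpolate at f ≈ 0.368 with slerp weights a = sin((1−f)δ)/sin δ ≈ 1.022, b = sin(fδ)/sin δ ≈ 0.714.
p = a·p₁ + b·p₂ ≈ (-0.371, 0.927, 0.061); φ = arcsin(p_z) ≈ 3.51°, λ = atan2(p_y, p_x) ≈ 111.82°.

≈ lat 3.5°, lon 111.8°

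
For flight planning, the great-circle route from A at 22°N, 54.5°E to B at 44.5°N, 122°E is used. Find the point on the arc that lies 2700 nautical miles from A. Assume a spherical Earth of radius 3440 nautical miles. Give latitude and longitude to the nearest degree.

≈ 43°N, 103°E

Convert each endpoint to a unit vector on the sphere (x = cos φ cos λ, y = cos φ sin λ, z = sin φ).
The central angle between the endpoints is δ = arccos(p₁·p₂) ≈ 1.029 rad (59.0°). The total great-circle distance is δ·R ≈ 1.029 × 3440 ≈ 3540 nmi, so the target fraction is f = 2700/3540 ≈ 0.763.
Interpolate at f ≈ 0.763 with slerp weights a = sin((1−f)δ)/sin δ ≈ 0.282, b = sin(fδ)/sin δ ≈ 0.825.
p = a·p₁ + b·p₂ ≈ (-0.160, 0.712, 0.684); φ = arcsin(p_z) ≈ 43.14°, λ = atan2(p_y, p_x) ≈ 102.66°.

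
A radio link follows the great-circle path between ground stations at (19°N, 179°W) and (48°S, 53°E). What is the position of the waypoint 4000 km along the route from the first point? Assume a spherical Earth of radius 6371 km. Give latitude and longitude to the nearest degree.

≈ (8°S, 157°E)

From cos δ = sin φ₁ sin φ₂ + cos φ₁ cos φ₂ cos Δλ, the central angle is δ ≈ 2.254 rad (129.2°). The total great-circle distance is δ·R ≈ 2.254 × 6371 ≈ 14362 km, so the target fraction is f = 4000/14362 ≈ 0.279.
Interpolate at f ≈ 0.279 with slerp weights a = sin((1−f)δ)/sin δ ≈ 1.288, b = sin(fδ)/sin δ ≈ 0.758.
p = a·p₁ + b·p₂ ≈ (-0.912, 0.384, -0.144); φ = arcsin(p_z) ≈ -8.26°, λ = atan2(p_y, p_x) ≈ 157.19°.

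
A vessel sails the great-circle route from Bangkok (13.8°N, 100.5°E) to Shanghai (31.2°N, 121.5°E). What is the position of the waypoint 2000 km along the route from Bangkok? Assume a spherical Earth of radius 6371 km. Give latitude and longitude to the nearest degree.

Convert each endpoint to a unit vector on the sphere (x = cos φ cos λ, y = cos φ sin λ, z = sin φ).
The central angle between the endpoints is δ = arccos(p₁·p₂) ≈ 0.453 rad (26.0°). The total great-circle distance is δ·R ≈ 0.453 × 6371 ≈ 2887 km, so the target fraction is f = 2000/2887 ≈ 0.693.
Interpolate at f ≈ 0.693 with slerp weights a = sin((1−f)δ)/sin δ ≈ 0.317, b = sin(fδ)/sin δ ≈ 0.705.
p = a·p₁ + b·p₂ ≈ (-0.371, 0.817, 0.441); φ = arcsin(p_z) ≈ 26.17°, λ = atan2(p_y, p_x) ≈ 114.44°.

≈ 26°N, 114°E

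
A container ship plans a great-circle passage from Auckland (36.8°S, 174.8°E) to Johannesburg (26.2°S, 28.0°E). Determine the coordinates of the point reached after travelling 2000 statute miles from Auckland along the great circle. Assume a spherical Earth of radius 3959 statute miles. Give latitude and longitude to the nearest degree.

≈ 59°S, 146°E

Write both endpoints as unit vectors p₁, p₂ with components (cos φ cos λ, cos φ sin λ, sin φ).
The central angle between the endpoints is δ = arccos(p₁·p₂) ≈ 1.914 rad (109.7°). The total great-circle distance is δ·R ≈ 1.914 × 3959 ≈ 7578 mi, so the target fraction is f = 2000/7578 ≈ 0.264.
Interpolate at f ≈ 0.264 with slerp weights a = sin((1−f)δ)/sin δ ≈ 1.048, b = sin(fδ)/sin δ ≈ 0.514.
p = a·p₁ + b·p₂ ≈ (-0.429, 0.293, -0.855); φ = arcsin(p_z) ≈ -58.74°, λ = atan2(p_y, p_x) ≈ 145.68°.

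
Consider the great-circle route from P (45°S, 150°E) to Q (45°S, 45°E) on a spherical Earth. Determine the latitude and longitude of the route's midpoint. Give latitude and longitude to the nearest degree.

≈ (59°S, 98°E)

Convert each endpoint to a unit vector on the sphere (x = cos φ cos λ, y = cos φ sin λ, z = sin φ).
The central angle between the endpoints is δ = arccos(p₁·p₂) ≈ 1.191 rad (68.2°).
Interpolate at f = 1/2 with slerp weights a = sin((1−f)δ)/sin δ ≈ 0.604, b = sin(fδ)/sin δ ≈ 0.604.
p = a·p₁ + b·p₂ ≈ (-0.068, 0.516, -0.854); φ = arcsin(p_z) ≈ -58.67°, λ = atan2(p_y, p_x) ≈ 97.50°.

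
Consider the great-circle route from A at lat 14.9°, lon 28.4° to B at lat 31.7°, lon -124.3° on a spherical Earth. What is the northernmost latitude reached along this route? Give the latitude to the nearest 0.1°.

The great circle lies in the plane with unit normal n̂ = (p₁ × p₂)/|p₁ × p₂|.
Here n̂_z ≈ -0.469; the vertex latitude is φ_max = arccos|n̂_z| ≈ 62.0°.
Check via Clairaut: cos φ_max = |cos φ₁| · sin C = cos(14.9°)·sin(29.1°) ≈ 0.469, again giving ≈ 62.0°.

≈ 62.0°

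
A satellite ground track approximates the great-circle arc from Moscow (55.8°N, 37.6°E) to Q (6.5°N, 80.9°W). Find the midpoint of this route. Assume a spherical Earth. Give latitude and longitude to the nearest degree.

From cos δ = sin φ₁ sin φ₂ + cos φ₁ cos φ₂ cos Δλ, the central angle is δ ≈ 1.745 rad (100.0°).
Interpolate at f = 1/2 with slerp weights a = sin((1−f)δ)/sin δ ≈ 0.777, b = sin(fδ)/sin δ ≈ 0.777.
p = a·p₁ + b·p₂ ≈ (0.468, -0.496, 0.731); φ = arcsin(p_z) ≈ 46.98°, λ = atan2(p_y, p_x) ≈ -46.65°.

≈ (47°N, 47°W)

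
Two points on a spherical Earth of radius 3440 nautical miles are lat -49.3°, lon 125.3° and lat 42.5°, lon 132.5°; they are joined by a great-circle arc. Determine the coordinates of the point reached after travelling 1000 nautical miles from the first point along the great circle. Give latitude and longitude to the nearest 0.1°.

Convert each endpoint to a unit vector on the sphere (x = cos φ cos λ, y = cos φ sin λ, z = sin φ).
The central angle between the endpoints is δ = arccos(p₁·p₂) ≈ 1.606 rad (92.0°). The total great-circle distance is δ·R ≈ 1.606 × 3440 ≈ 5525 nmi, so the target fraction is f = 1000/5525 ≈ 0.181.
Interpolate at f ≈ 0.181 with slerp weights a = sin((1−f)δ)/sin δ ≈ 0.968, b = sin(fδ)/sin δ ≈ 0.287.
p = a·p₁ + b·p₂ ≈ (-0.508, 0.671, -0.540); φ = arcsin(p_z) ≈ -32.70°, λ = atan2(p_y, p_x) ≈ 127.10°.

≈ lat -32.7°, lon 127.1°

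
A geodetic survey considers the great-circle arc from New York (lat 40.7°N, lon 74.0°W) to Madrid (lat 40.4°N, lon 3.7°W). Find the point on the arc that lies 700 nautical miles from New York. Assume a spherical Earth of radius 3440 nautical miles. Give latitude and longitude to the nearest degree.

From cos δ = sin φ₁ sin φ₂ + cos φ₁ cos φ₂ cos Δλ, the central angle is δ ≈ 0.906 rad (51.9°). The total great-circle distance is δ·R ≈ 0.906 × 3440 ≈ 3115 nmi, so the target fraction is f = 700/3115 ≈ 0.225.
Interpolate at f ≈ 0.225 with slerp weights a = sin((1−f)δ)/sin δ ≈ 0.821, b = sin(fδ)/sin δ ≈ 0.257.
p = a·p₁ + b·p₂ ≈ (0.367, -0.611, 0.702); φ = arcsin(p_z) ≈ 44.57°, λ = atan2(p_y, p_x) ≈ -59.02°.

≈ lat 45°N, lon 59°W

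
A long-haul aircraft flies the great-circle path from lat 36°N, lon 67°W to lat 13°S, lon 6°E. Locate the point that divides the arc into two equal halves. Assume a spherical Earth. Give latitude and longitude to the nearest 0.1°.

The haversine formula gives a central angle δ ≈ 1.472 rad (84.4°) between the endpoints.
Interpolate at f = 1/2 with slerp weights a = sin((1−f)δ)/sin δ ≈ 0.675, b = sin(fδ)/sin δ ≈ 0.675.
p = a·p₁ + b·p₂ ≈ (0.867, -0.434, 0.245); φ = arcsin(p_z) ≈ 14.17°, λ = atan2(p_y, p_x) ≈ -26.58°.

≈ lat 14.2°N, lon 26.6°W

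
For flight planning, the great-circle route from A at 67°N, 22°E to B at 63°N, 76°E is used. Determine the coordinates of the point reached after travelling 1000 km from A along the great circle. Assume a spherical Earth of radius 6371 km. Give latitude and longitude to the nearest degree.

≈ 68°N, 45°E

Convert each endpoint to a unit vector on the sphere (x = cos φ cos λ, y = cos φ sin λ, z = sin φ).
The central angle between the endpoints is δ = arccos(p₁·p₂) ≈ 0.391 rad (22.4°). The total great-circle distance is δ·R ≈ 0.391 × 6371 ≈ 2493 km, so the target fraction is f = 1000/2493 ≈ 0.401.
Interpolate at f ≈ 0.401 with slerp weights a = sin((1−f)δ)/sin δ ≈ 0.609, b = sin(fδ)/sin δ ≈ 0.410.
p = a·p₁ + b·p₂ ≈ (0.266, 0.270, 0.926); φ = arcsin(p_z) ≈ 67.76°, λ = atan2(p_y, p_x) ≈ 45.44°.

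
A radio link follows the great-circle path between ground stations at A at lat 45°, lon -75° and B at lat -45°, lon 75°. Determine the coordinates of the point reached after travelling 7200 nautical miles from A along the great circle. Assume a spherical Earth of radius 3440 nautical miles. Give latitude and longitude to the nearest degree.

≈ lat -28°, lon 31°

Write both endpoints as unit vectors p₁, p₂ with components (cos φ cos λ, cos φ sin λ, sin φ).
The central angle between the endpoints is δ = arccos(p₁·p₂) ≈ 2.773 rad (158.9°). The total great-circle distance is δ·R ≈ 2.773 × 3440 ≈ 9541 nmi, so the target fraction is f = 7200/9541 ≈ 0.755.
Interpolate at f ≈ 0.755 with slerp weights a = sin((1−f)δ)/sin δ ≈ 1.748, b = sin(fδ)/sin δ ≈ 2.409.
p = a·p₁ + b·p₂ ≈ (0.761, 0.451, -0.467); φ = arcsin(p_z) ≈ -27.83°, λ = atan2(p_y, p_x) ≈ 30.65°.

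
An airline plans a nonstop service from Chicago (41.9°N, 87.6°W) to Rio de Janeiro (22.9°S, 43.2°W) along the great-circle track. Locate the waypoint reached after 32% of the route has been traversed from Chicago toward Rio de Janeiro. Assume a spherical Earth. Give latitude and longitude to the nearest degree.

≈ 22°N, 70°W

The haversine formula gives a central angle δ ≈ 1.339 rad (76.7°) between the endpoints.
Interpolate at f = 0.32 with slerp weights a = sin((1−f)δ)/sin δ ≈ 0.811, b = sin(fδ)/sin δ ≈ 0.427.
p = a·p₁ + b·p₂ ≈ (0.312, -0.873, 0.376); φ = arcsin(p_z) ≈ 22.08°, λ = atan2(p_y, p_x) ≈ -70.33°.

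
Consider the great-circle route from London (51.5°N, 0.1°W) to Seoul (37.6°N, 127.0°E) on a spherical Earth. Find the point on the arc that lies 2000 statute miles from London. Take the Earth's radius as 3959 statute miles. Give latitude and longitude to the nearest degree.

Convert each endpoint to a unit vector on the sphere (x = cos φ cos λ, y = cos φ sin λ, z = sin φ).
The central angle between the endpoints is δ = arccos(p₁·p₂) ≈ 1.390 rad (79.6°). The total great-circle distance is δ·R ≈ 1.390 × 3959 ≈ 5502 mi, so the target fraction is f = 2000/5502 ≈ 0.363.
Interpolate at f ≈ 0.363 with slerp weights a = sin((1−f)δ)/sin δ ≈ 0.787, b = sin(fδ)/sin δ ≈ 0.492.
p = a·p₁ + b·p₂ ≈ (0.255, 0.310, 0.916); φ = arcsin(p_z) ≈ 66.31°, λ = atan2(p_y, p_x) ≈ 50.60°.

≈ (66°N, 51°E)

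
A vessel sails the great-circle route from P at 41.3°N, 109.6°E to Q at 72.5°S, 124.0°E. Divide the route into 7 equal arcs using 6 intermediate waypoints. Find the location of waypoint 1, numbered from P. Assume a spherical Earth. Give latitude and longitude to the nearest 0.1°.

≈ 25.0°N, 111.1°E

Convert each endpoint to a unit vector on the sphere (x = cos φ cos λ, y = cos φ sin λ, z = sin φ).
The central angle between the endpoints is δ = arccos(p₁·p₂) ≈ 1.994 rad (114.2°).
Interpolate at f = 1/7 with slerp weights a = sin((1−f)δ)/sin δ ≈ 1.086, b = sin(fδ)/sin δ ≈ 0.308.
p = a·p₁ + b·p₂ ≈ (-0.326, 0.846, 0.423); φ = arcsin(p_z) ≈ 25.02°, λ = atan2(p_y, p_x) ≈ 111.06°.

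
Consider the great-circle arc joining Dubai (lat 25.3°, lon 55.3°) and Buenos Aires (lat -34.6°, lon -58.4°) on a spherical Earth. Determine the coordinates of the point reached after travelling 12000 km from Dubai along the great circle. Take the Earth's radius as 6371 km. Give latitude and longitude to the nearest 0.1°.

≈ lat -30.8°, lon -41.3°

From cos δ = sin φ₁ sin φ₂ + cos φ₁ cos φ₂ cos Δλ, the central angle is δ ≈ 2.143 rad (122.8°). The total great-circle distance is δ·R ≈ 2.143 × 6371 ≈ 13655 km, so the target fraction is f = 12000/13655 ≈ 0.879.
Interpolate at f ≈ 0.879 with slerp weights a = sin((1−f)δ)/sin δ ≈ 0.306, b = sin(fδ)/sin δ ≈ 1.132.
p = a·p₁ + b·p₂ ≈ (0.646, -0.566, -0.512); φ = arcsin(p_z) ≈ -30.81°, λ = atan2(p_y, p_x) ≈ -41.26°.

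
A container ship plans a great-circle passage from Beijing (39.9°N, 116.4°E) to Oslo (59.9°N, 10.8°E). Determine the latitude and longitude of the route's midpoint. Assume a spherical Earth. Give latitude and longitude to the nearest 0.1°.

≈ (62.2°N, 79.0°E)

Write both endpoints as unit vectors p₁, p₂ with components (cos φ cos λ, cos φ sin λ, sin φ).
The central angle between the endpoints is δ = arccos(p₁·p₂) ≈ 1.102 rad (63.2°).
Interpolate at f = 1/2 with slerp weights a = sin((1−f)δ)/sin δ ≈ 0.587, b = sin(fδ)/sin δ ≈ 0.587.
p = a·p₁ + b·p₂ ≈ (0.089, 0.458, 0.884); φ = arcsin(p_z) ≈ 62.16°, λ = atan2(p_y, p_x) ≈ 79.02°.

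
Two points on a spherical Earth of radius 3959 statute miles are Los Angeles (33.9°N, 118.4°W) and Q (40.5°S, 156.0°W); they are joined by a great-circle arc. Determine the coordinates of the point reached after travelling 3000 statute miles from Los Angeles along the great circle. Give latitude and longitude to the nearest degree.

Write both endpoints as unit vectors p₁, p₂ with components (cos φ cos λ, cos φ sin λ, sin φ).
The central angle between the endpoints is δ = arccos(p₁·p₂) ≈ 1.433 rad (82.1°). The total great-circle distance is δ·R ≈ 1.433 × 3959 ≈ 5671 mi, so the target fraction is f = 3000/5671 ≈ 0.529.
Interpolate at f ≈ 0.529 with slerp weights a = sin((1−f)δ)/sin δ ≈ 0.631, b = sin(fδ)/sin δ ≈ 0.694.
p = a·p₁ + b·p₂ ≈ (-0.731, -0.675, -0.099); φ = arcsin(p_z) ≈ -5.67°, λ = atan2(p_y, p_x) ≈ -137.28°.

≈ (6°S, 137°W)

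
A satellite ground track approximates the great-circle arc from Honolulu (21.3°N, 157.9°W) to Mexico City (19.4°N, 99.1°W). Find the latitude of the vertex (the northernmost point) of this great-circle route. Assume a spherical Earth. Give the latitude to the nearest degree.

The great circle lies in the plane with unit normal n̂ = (p₁ × p₂)/|p₁ × p₂|.
Here n̂_z ≈ +0.919; the vertex latitude is φ_max = arccos|n̂_z| ≈ 23.2°.
Check via Clairaut: cos φ_max = |cos φ₁| · sin C = cos(21.3°)·sin(80.7°) ≈ 0.919, again giving ≈ 23.2°.

≈ 23°N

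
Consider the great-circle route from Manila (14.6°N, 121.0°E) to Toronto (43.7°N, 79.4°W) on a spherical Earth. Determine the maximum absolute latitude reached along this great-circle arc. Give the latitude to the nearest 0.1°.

≈ 73.8°N

The great circle lies in the plane with unit normal n̂ = (p₁ × p₂)/|p₁ × p₂|.
Here n̂_z ≈ +0.278; the vertex latitude is φ_max = arccos|n̂_z| ≈ 73.8°.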